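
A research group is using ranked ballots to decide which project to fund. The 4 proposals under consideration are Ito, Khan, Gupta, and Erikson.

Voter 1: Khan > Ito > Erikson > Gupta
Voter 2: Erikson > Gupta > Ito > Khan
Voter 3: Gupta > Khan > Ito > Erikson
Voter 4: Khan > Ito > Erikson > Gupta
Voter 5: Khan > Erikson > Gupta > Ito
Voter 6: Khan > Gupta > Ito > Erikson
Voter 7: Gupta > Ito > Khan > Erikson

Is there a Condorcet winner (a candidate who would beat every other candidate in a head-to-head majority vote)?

Head-to-head results (7 voters total):
Ito vs Khan: Khan wins 5–2.
Ito vs Gupta: Gupta wins 5–2.
Ito vs Erikson: Ito wins 5–2.
Khan vs Gupta: Khan wins 4–3.
Khan vs Erikson: Khan wins 6–1.
Gupta vs Erikson: Erikson wins 4–3.
Khan beats each rival — Ito (5–2), Gupta (4–3), Erikson (6–1) — so Khan is the Condorcet winner.

Yes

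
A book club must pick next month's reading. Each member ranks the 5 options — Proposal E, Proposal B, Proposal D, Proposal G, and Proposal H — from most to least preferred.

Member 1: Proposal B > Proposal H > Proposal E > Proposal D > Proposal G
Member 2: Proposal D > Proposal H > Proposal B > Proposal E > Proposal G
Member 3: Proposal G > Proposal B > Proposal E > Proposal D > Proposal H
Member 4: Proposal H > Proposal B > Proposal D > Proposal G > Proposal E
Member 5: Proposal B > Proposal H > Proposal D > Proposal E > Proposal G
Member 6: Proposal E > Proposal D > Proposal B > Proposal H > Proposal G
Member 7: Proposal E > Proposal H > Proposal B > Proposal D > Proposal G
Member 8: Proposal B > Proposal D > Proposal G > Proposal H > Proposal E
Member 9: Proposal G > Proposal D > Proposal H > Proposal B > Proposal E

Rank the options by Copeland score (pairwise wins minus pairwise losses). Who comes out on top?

Proposal B

Pairwise results:
  Proposal E vs Proposal B: Proposal B wins 7–2.
  Proposal E vs Proposal D: Proposal D wins 5–4.
  Proposal E vs Proposal G: Proposal E wins 5–4.
  Proposal E vs Proposal H: Proposal H wins 6–3.
  Proposal B vs Proposal D: Proposal B wins 6–3.
  Proposal B vs Proposal G: Proposal B wins 7–2.
  Proposal B vs Proposal H: Proposal B wins 5–4.
  Proposal D vs Proposal G: Proposal D wins 7–2.
  Proposal D vs Proposal H: Proposal D wins 5–4.
  Proposal G vs Proposal H: Proposal H wins 6–3.
Copeland scores (wins − losses):
  Proposal E: 1 − 3 = -2
  Proposal B: 4 − 0 = 4
  Proposal D: 3 − 1 = 2
  Proposal G: 0 − 4 = -4
  Proposal H: 2 − 2 = 0
Proposal B has the best Copeland score.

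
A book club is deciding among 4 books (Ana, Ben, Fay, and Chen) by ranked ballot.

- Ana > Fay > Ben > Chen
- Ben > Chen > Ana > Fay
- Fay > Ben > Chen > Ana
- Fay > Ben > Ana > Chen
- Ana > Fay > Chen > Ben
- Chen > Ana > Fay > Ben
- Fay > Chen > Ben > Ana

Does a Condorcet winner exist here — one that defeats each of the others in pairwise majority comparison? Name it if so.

Head-to-head results (7 voters total):
Ana vs Ben: Ben wins 4–3.
Ana vs Fay: Ana wins 4–3.
Ana vs Chen: Chen wins 4–3.
Ben vs Fay: Fay wins 6–1.
Ben vs Chen: Ben wins 4–3.
Fay vs Chen: Fay wins 5–2.
No candidate beats all others: Ana beats Fay beats Ben beats Ana, a majority cycle.

None — there is no Condorcet winner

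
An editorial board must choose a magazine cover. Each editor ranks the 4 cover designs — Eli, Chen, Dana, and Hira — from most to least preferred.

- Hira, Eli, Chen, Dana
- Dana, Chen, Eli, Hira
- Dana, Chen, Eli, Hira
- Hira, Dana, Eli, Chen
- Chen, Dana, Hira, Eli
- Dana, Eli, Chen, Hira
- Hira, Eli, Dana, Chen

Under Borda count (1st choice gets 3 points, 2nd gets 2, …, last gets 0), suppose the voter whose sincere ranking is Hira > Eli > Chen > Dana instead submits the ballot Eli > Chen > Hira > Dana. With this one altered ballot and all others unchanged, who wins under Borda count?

Dana

Borda totals with the altered ballot: Eli 10, Chen 10, Dana 14, Hira 8.
The winner is unchanged: still Dana.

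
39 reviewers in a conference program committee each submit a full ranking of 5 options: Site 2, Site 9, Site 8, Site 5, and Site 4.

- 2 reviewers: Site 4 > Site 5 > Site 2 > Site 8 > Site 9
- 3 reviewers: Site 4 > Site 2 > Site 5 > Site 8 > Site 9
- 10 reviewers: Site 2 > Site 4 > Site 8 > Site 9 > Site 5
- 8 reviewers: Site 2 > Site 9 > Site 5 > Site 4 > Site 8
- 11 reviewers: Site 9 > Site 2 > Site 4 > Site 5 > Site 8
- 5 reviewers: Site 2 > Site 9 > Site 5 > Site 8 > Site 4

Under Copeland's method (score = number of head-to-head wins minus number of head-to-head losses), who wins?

Site 2

Pairwise results:
  Site 2 vs Site 9: Site 2 wins 28–11.
  Site 2 vs Site 8: Site 2 wins 39–0.
  Site 2 vs Site 5: Site 2 wins 37–2.
  Site 2 vs Site 4: Site 2 wins 34–5.
  Site 9 vs Site 8: Site 9 wins 24–15.
  Site 9 vs Site 5: Site 9 wins 34–5.
  Site 9 vs Site 4: Site 9 wins 24–15.
  Site 8 vs Site 5: Site 5 wins 29–10.
  Site 8 vs Site 4: Site 4 wins 34–5.
  Site 5 vs Site 4: Site 4 wins 26–13.
Copeland scores (wins − losses):
  Site 2: 4 − 0 = 4
  Site 9: 3 − 1 = 2
  Site 8: 0 − 4 = -4
  Site 5: 1 − 3 = -2
  Site 4: 2 − 2 = 0
Site 2 has the best Copeland score.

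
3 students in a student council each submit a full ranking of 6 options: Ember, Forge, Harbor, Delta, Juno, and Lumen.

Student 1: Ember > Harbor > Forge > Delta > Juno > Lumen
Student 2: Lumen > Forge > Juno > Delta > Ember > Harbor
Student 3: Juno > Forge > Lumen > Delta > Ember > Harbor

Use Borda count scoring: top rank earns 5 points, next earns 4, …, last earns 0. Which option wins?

Borda scores:
  Ember: 5 + 1 + 1 = 7
  Forge: 3 + 4 + 4 = 11
  Harbor: 4 + 0 + 0 = 4
  Delta: 2 + 2 + 2 = 6
  Juno: 1 + 3 + 5 = 9
  Lumen: 0 + 5 + 3 = 8
Forge has the highest total.

Forge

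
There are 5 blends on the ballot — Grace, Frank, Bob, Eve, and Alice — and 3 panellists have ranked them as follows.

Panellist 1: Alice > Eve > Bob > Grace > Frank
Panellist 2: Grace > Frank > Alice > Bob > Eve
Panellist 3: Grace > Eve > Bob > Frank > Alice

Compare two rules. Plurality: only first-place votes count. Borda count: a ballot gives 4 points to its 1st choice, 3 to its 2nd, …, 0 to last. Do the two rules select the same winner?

Plurality first-place counts: Grace 2, Frank 0, Bob 0, Eve 0, Alice 1 → Grace.
Borda totals: Grace 9, Frank 4, Bob 5, Eve 6, Alice 6 → Grace.
The two rules agree on Grace.

Yes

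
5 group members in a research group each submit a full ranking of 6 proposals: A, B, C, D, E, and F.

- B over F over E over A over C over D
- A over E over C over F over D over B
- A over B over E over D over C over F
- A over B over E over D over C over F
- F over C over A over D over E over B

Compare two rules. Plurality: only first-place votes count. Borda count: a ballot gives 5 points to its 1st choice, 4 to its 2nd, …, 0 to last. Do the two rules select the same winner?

Plurality first-place counts: A 3, B 1, C 0, D 0, E 0, F 1 → A.
Borda totals: A 20, B 13, C 10, D 7, E 14, F 11 → A.
The two rules agree on A.

Yes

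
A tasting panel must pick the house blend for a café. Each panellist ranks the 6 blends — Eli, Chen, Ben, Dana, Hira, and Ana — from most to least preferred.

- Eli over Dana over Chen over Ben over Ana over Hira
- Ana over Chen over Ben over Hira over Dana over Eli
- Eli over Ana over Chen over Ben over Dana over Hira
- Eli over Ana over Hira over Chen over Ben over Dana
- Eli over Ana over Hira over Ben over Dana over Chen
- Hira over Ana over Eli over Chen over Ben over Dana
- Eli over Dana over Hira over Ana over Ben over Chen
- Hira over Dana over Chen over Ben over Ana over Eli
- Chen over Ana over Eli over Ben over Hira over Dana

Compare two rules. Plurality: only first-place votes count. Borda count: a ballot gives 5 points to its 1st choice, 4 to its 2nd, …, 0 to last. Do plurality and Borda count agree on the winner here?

Plurality first-place counts: Eli 5, Chen 1, Ben 0, Dana 0, Hira 2, Ana 1 → Eli.
Borda totals: Eli 31, Chen 22, Ben 16, Dana 15, Hira 22, Ana 29 → Eli.
The two rules agree on Eli.

Yes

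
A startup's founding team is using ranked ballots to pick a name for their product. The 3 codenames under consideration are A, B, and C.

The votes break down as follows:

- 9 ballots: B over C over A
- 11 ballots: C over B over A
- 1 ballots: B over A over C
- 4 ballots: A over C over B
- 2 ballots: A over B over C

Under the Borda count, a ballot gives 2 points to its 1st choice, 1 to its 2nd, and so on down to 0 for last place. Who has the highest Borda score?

C

Borda scores:
  A: 9·0 + 11·0 + 1 + 4·2 + 2·2 = 13
  B: 9·2 + 11·1 + 2 + 4·0 + 2·1 = 33
  C: 9·1 + 11·2 + 0 + 4·1 + 2·0 = 35
C has the highest total.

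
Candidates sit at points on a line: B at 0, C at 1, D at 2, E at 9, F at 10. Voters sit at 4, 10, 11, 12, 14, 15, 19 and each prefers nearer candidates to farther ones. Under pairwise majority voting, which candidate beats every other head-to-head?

With single-peaked preferences on a line, the Condorcet winner is the candidate closest to the median voter.
The median voter (position 12) is closest to F at 10.
Check: F vs D — voters closer to F: 6 of 7.

F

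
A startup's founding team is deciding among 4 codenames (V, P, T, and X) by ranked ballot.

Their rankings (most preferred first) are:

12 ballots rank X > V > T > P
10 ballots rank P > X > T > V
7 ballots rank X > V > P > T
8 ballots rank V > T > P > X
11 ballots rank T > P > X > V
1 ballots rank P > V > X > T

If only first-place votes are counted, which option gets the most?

X

First-place vote totals:
  V: 8
  P: 11
  T: 11
  X: 19
X has the most first-place votes.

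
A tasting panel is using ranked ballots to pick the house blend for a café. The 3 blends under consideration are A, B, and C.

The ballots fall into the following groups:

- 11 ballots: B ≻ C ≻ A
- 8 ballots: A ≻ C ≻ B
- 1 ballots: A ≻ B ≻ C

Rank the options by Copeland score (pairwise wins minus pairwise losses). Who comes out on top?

Pairwise results:
  A vs B: B wins 11–9.
  A vs C: C wins 11–9.
  B vs C: B wins 12–8.
Copeland scores (wins − losses):
  A: 0 − 2 = -2
  B: 2 − 0 = 2
  C: 1 − 1 = 0
B has the best Copeland score.

B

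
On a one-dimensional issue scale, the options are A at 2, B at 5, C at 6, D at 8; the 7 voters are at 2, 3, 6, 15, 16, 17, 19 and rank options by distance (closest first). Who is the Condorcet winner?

D

With single-peaked preferences on a line, the Condorcet winner is the candidate closest to the median voter.
The median voter (position 15) is closest to D at 8.
Check: D vs A — voters closer to D: 5 of 7.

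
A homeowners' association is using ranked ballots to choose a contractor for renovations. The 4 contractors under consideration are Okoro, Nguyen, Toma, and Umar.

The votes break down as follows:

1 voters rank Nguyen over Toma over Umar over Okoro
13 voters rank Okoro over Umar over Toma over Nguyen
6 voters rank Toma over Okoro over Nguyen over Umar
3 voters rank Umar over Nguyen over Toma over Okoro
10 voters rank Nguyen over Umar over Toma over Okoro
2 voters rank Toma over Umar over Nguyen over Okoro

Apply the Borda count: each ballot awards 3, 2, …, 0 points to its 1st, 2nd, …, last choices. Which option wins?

Umar

Borda scores:
  Okoro: 0 + 13·3 + 6·2 + 3·0 + 10·0 + 2·0 = 51
  Nguyen: 3 + 13·0 + 6·1 + 3·2 + 10·3 + 2·1 = 47
  Toma: 2 + 13·1 + 6·3 + 3·1 + 10·1 + 2·3 = 52
  Umar: 1 + 13·2 + 6·0 + 3·3 + 10·2 + 2·2 = 60
Umar has the highest total.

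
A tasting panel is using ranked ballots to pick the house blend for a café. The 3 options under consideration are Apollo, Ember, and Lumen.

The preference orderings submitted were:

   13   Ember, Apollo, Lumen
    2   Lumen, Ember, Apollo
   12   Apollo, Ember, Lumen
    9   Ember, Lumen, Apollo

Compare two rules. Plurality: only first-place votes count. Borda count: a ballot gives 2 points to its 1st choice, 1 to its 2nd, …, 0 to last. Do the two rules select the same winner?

Yes

Plurality first-place counts: Apollo 12, Ember 22, Lumen 2 → Ember.
Borda totals: Apollo 37, Ember 58, Lumen 13 → Ember.
The two rules agree on Ember.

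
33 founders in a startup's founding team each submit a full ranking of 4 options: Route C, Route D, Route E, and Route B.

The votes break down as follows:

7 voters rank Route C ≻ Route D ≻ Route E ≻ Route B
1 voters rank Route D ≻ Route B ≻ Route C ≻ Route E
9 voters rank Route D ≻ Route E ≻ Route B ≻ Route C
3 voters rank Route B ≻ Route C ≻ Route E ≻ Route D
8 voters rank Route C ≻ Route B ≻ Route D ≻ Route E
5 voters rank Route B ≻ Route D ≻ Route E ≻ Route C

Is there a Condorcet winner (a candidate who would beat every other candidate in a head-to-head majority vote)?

Head-to-head results (33 voters total):
Route C vs Route D: Route C wins 18–15.
Route C vs Route E: Route C wins 19–14.
Route C vs Route B: Route B wins 18–15.
Route D vs Route E: Route D wins 30–3.
Route D vs Route B: Route D wins 17–16.
Route E vs Route B: Route B wins 17–16.
No candidate beats all others: Route C beats Route D beats Route B beats Route C, a majority cycle.

No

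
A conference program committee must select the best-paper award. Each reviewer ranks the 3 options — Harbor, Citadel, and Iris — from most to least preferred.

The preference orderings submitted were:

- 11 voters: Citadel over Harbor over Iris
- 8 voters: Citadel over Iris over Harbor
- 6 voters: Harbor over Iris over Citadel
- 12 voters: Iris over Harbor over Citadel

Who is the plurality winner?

First-place vote totals:
  Harbor: 6
  Citadel: 19
  Iris: 12
Citadel has the most first-place votes.

Citadel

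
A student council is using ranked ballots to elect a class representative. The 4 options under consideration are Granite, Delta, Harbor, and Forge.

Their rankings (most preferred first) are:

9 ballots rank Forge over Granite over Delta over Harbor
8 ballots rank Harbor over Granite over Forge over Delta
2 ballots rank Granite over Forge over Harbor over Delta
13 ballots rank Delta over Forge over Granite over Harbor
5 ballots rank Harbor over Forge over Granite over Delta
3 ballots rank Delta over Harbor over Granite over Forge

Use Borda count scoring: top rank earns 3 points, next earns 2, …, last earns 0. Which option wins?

Forge

Borda scores:
  Granite: 9·2 + 8·2 + 2·3 + 13·1 + 5·1 + 3·1 = 61
  Delta: 9·1 + 8·0 + 2·0 + 13·3 + 5·0 + 3·3 = 57
  Harbor: 9·0 + 8·3 + 2·1 + 13·0 + 5·3 + 3·2 = 47
  Forge: 9·3 + 8·1 + 2·2 + 13·2 + 5·2 + 3·0 = 75
Forge has the highest total.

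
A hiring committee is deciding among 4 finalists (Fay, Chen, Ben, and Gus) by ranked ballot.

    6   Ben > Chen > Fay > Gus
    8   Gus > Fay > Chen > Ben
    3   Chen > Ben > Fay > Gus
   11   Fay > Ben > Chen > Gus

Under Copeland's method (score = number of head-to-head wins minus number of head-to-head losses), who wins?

Fay

Pairwise results:
  Fay vs Chen: Fay wins 19–9.
  Fay vs Ben: Fay wins 19–9.
  Fay vs Gus: Fay wins 20–8.
  Chen vs Ben: Ben wins 17–11.
  Chen vs Gus: Chen wins 20–8.
  Ben vs Gus: Ben wins 20–8.
Copeland scores (wins − losses):
  Fay: 3 − 0 = 3
  Chen: 1 − 2 = -1
  Ben: 2 − 1 = 1
  Gus: 0 − 3 = -3
Fay has the best Copeland score.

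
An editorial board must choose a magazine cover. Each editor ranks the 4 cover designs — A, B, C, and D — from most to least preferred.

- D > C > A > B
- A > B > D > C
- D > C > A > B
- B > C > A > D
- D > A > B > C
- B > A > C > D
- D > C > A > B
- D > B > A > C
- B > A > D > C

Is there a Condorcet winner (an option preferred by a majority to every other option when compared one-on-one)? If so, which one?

Head-to-head results (9 voters total):
A vs B: A wins 5–4.
A vs C: A wins 5–4.
A vs D: D wins 5–4.
B vs C: B wins 6–3.
B vs D: D wins 5–4.
C vs D: D wins 7–2.
D beats each rival — A (5–4), B (5–4), C (7–2) — so D is the Condorcet winner.

D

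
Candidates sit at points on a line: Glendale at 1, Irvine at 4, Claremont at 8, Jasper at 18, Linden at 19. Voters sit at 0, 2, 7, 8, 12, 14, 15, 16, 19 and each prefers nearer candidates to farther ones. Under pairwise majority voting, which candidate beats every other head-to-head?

With single-peaked preferences on a line, the Condorcet winner is the candidate closest to the median voter.
The median voter (position 12) is closest to Claremont at 8.
Check: Claremont vs Irvine — voters closer to Claremont: 7 of 9.

Claremont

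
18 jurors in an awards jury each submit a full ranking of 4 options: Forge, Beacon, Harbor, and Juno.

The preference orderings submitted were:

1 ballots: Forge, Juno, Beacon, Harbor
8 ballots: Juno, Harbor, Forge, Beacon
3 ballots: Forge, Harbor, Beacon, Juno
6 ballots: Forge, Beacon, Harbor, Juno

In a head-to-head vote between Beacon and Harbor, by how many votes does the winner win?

Ballots ranking Beacon above Harbor: 1+6 = 7.
Ballots ranking Harbor above Beacon: 8+3 = 11.
Harbor wins 11–7, a margin of 4.

4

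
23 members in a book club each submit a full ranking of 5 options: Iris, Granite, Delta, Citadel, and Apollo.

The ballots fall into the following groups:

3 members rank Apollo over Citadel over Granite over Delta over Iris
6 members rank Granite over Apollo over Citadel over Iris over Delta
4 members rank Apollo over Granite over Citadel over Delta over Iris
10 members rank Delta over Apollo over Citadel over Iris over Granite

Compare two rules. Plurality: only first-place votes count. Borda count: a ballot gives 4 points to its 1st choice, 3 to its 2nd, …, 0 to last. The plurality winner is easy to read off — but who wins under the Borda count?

Apollo

Plurality first-place counts: Iris 0, Granite 6, Delta 10, Citadel 0, Apollo 7 → Delta.
Borda totals: Iris 16, Granite 42, Delta 47, Citadel 49, Apollo 76 → Apollo.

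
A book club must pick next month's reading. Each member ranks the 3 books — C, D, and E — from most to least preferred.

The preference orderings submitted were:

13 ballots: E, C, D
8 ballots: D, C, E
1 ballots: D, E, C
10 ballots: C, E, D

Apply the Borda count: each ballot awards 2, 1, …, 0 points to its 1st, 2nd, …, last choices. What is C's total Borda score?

Borda scores:
  C: 13·1 + 8·1 + 0 + 10·2 = 41
  D: 13·0 + 8·2 + 2 + 10·0 = 18
  E: 13·2 + 8·0 + 1 + 10·1 = 37

41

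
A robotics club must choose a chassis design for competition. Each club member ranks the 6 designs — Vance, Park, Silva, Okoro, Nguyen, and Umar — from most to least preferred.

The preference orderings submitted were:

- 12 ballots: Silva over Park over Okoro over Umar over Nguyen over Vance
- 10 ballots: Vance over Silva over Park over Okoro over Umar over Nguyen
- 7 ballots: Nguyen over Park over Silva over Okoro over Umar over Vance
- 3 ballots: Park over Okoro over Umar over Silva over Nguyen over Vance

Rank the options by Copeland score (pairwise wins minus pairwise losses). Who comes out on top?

Pairwise results:
  Vance vs Park: Park wins 22–10.
  Vance vs Silva: Silva wins 22–10.
  Vance vs Okoro: Okoro wins 22–10.
  Vance vs Nguyen: Nguyen wins 22–10.
  Vance vs Umar: Umar wins 22–10.
  Park vs Silva: Silva wins 22–10.
  Park vs Okoro: Park wins 32–0.
  Park vs Nguyen: Park wins 25–7.
  Park vs Umar: Park wins 32–0.
  Silva vs Okoro: Silva wins 29–3.
  Silva vs Nguyen: Silva wins 25–7.
  Silva vs Umar: Silva wins 29–3.
  Okoro vs Nguyen: Okoro wins 25–7.
  Okoro vs Umar: Okoro wins 32–0.
  Nguyen vs Umar: Umar wins 25–7.
Copeland scores (wins − losses):
  Vance: 0 − 5 = -5
  Park: 4 − 1 = 3
  Silva: 5 − 0 = 5
  Okoro: 3 − 2 = 1
  Nguyen: 1 − 4 = -3
  Umar: 2 − 3 = -1
Silva has the best Copeland score.

Silva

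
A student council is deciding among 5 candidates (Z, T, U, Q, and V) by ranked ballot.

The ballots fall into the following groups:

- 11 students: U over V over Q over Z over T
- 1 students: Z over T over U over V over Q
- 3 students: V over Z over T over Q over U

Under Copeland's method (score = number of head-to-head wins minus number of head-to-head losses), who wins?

U

Pairwise results:
  Z vs T: Z wins 15–0.
  Z vs U: U wins 11–4.
  Z vs Q: Q wins 11–4.
  Z vs V: V wins 14–1.
  T vs U: U wins 11–4.
  T vs Q: Q wins 11–4.
  T vs V: V wins 14–1.
  U vs Q: U wins 12–3.
  U vs V: U wins 12–3.
  Q vs V: V wins 15–0.
Copeland scores (wins − losses):
  Z: 1 − 3 = -2
  T: 0 − 4 = -4
  U: 4 − 0 = 4
  Q: 2 − 2 = 0
  V: 3 − 1 = 2
U has the best Copeland score.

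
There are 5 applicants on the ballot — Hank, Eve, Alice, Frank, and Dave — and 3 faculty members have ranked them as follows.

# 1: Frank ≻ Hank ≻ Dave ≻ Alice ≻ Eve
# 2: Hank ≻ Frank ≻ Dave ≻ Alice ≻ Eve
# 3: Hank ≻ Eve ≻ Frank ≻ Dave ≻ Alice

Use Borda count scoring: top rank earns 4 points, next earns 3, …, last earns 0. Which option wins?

Borda scores:
  Hank: 3 + 4 + 4 = 11
  Eve: 0 + 0 + 3 = 3
  Alice: 1 + 1 + 0 = 2
  Frank: 4 + 3 + 2 = 9
  Dave: 2 + 2 + 1 = 5
Hank has the highest total.

Hank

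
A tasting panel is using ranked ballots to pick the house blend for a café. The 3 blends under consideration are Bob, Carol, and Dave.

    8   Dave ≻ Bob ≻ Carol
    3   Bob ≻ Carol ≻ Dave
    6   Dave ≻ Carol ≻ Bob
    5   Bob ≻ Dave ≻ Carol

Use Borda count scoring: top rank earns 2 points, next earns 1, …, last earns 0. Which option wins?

Dave

Borda scores:
  Bob: 8·1 + 3·2 + 6·0 + 5·2 = 24
  Carol: 8·0 + 3·1 + 6·1 + 5·0 = 9
  Dave: 8·2 + 3·0 + 6·2 + 5·1 = 33
Dave has the highest total.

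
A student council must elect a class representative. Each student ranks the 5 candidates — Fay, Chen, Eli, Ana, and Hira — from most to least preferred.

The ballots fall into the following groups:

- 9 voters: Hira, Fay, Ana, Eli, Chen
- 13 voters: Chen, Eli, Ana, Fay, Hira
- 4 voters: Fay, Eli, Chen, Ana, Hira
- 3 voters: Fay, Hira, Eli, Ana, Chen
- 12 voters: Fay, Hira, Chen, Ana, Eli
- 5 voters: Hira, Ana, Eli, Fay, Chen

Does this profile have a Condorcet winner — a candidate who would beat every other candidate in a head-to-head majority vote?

Yes

Head-to-head results (46 voters total):
Fay vs Chen: Fay wins 33–13.
Fay vs Eli: Fay wins 28–18.
Fay vs Ana: Fay wins 28–18.
Fay vs Hira: Fay wins 32–14.
Chen vs Eli: Chen wins 25–21.
Chen vs Ana: Chen wins 29–17.
Chen vs Hira: Hira wins 29–17.
Eli vs Ana: Ana wins 26–20.
Eli vs Hira: Hira wins 29–17.
Ana vs Hira: Hira wins 29–17.
Fay beats each rival — Chen (33–13), Eli (28–18), Ana (28–18), Hira (32–14) — so Fay is the Condorcet winner.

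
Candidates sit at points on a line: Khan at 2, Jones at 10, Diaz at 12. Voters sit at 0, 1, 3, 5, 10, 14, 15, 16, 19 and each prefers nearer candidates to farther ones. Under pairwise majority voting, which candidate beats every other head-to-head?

Jones

With single-peaked preferences on a line, the Condorcet winner is the candidate closest to the median voter.
The median voter (position 10) is closest to Jones at 10.
Check: Jones vs Khan — voters closer to Jones: 5 of 9.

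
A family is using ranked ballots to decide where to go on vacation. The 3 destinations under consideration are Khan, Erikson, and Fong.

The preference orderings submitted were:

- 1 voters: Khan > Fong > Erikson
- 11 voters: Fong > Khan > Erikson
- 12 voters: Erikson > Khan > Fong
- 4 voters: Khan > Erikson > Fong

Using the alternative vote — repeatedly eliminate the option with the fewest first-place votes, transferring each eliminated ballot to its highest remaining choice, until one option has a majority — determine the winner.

Round 1: Erikson 12, Fong 11, Khan 5. Khan has the fewest and is eliminated.
Round 2: Erikson 16, Fong 12. Erikson has a majority.

Erikson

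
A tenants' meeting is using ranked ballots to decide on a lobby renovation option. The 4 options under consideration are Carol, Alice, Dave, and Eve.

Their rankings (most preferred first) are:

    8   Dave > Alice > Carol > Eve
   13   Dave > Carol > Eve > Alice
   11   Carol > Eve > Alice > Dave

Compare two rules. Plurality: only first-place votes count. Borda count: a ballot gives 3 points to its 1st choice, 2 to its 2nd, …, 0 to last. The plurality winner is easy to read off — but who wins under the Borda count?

Plurality first-place counts: Carol 11, Alice 0, Dave 21, Eve 0 → Dave.
Borda totals: Carol 67, Alice 27, Dave 63, Eve 35 → Carol.

Carol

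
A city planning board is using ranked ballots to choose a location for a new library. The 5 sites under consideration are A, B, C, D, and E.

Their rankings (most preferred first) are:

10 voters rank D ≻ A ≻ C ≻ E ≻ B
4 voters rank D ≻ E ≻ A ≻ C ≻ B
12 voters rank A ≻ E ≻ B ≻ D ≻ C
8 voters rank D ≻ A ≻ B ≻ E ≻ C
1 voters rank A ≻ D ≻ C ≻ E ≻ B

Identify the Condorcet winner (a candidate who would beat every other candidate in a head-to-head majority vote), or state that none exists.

D

Head-to-head results (35 voters total):
A vs B: A wins 35–0.
A vs C: A wins 35–0.
A vs D: D wins 22–13.
A vs E: A wins 31–4.
B vs C: B wins 20–15.
B vs D: D wins 23–12.
B vs E: E wins 27–8.
C vs D: D wins 35–0.
C vs E: E wins 24–11.
D vs E: D wins 23–12.
D beats each rival — A (22–13), B (23–12), C (35–0), E (23–12) — so D is the Condorcet winner.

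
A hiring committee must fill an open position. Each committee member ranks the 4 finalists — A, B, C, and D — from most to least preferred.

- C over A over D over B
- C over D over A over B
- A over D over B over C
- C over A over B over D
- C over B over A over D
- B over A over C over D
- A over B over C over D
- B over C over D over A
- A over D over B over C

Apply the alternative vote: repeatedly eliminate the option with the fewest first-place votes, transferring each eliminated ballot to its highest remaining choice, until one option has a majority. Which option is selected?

C

Round 1: C 4, A 3, B 2, D 0. D has the fewest and is eliminated.
Round 2: C 4, A 3, B 2. B has the fewest and is eliminated.
Round 3: C 5, A 4. C has a majority.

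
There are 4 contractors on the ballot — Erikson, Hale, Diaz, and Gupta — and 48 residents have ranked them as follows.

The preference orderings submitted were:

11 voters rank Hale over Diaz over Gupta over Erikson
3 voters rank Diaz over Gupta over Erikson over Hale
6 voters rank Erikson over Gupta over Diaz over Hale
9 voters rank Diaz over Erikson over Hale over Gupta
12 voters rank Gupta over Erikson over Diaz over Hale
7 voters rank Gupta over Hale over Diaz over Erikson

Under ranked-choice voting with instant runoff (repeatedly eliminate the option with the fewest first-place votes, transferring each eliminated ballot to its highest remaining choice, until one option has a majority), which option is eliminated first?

Erikson

Round 1: Gupta 19, Diaz 12, Hale 11, Erikson 6. Erikson has the fewest and is eliminated.
Round 2: Gupta 25, Diaz 12, Hale 11. Gupta has a majority.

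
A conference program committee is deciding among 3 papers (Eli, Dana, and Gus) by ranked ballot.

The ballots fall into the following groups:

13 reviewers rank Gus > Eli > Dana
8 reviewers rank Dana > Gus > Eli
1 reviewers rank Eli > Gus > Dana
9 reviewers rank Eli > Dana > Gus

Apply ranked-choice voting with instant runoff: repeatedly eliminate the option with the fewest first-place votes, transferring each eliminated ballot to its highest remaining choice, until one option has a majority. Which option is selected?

Gus

Round 1: Gus 13, Eli 10, Dana 8. Dana has the fewest and is eliminated.
Round 2: Gus 21, Eli 10. Gus has a majority.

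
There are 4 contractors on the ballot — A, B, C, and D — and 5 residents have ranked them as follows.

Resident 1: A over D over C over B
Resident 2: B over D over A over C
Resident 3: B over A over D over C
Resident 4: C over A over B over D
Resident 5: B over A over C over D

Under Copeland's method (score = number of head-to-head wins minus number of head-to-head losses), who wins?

Pairwise results:
  A vs B: B wins 3–2.
  A vs C: A wins 4–1.
  A vs D: A wins 4–1.
  B vs C: B wins 3–2.
  B vs D: B wins 4–1.
  C vs D: D wins 3–2.
Copeland scores (wins − losses):
  A: 2 − 1 = 1
  B: 3 − 0 = 3
  C: 0 − 3 = -3
  D: 1 − 2 = -1
B has the best Copeland score.

B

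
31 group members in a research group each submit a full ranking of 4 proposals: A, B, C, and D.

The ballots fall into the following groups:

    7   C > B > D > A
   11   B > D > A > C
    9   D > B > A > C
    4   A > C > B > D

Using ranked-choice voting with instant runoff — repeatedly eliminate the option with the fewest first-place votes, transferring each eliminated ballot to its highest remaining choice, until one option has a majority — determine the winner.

Round 1: B 11, D 9, C 7, A 4. A has the fewest and is eliminated.
Round 2: B 11, C 11, D 9. D has the fewest and is eliminated.
Round 3: B 20, C 11. B has a majority.

B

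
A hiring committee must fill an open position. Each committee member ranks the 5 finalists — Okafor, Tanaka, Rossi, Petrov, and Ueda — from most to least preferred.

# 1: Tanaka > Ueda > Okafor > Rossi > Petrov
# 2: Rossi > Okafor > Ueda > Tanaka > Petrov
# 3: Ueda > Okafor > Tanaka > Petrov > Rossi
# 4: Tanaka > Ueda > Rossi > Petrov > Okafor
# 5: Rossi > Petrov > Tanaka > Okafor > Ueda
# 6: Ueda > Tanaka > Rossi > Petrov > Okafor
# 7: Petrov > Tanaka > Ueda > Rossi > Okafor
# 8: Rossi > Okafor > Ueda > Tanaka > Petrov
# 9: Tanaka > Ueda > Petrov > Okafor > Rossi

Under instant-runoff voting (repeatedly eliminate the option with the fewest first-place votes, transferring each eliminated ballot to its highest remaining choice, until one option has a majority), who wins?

Round 1: Tanaka 3, Rossi 3, Ueda 2, Petrov 1, Okafor 0. Okafor has the fewest and is eliminated.
Round 2: Tanaka 3, Rossi 3, Ueda 2, Petrov 1. Petrov has the fewest and is eliminated.
Round 3: Tanaka 4, Rossi 3, Ueda 2. Ueda has the fewest and is eliminated.
Round 4: Tanaka 6, Rossi 3. Tanaka has a majority.

Tanaka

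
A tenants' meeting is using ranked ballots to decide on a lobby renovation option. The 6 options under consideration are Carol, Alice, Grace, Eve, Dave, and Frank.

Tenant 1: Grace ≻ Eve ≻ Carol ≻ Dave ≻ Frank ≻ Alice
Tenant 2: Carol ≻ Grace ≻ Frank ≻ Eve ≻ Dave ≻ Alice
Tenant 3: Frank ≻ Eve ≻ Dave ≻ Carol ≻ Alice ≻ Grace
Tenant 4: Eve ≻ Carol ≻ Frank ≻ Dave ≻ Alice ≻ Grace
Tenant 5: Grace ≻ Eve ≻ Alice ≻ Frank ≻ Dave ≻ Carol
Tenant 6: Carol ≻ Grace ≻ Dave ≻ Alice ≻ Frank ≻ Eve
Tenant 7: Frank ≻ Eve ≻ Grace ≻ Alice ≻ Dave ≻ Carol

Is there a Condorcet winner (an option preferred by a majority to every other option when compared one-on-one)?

Head-to-head results (7 voters total):
Carol vs Alice: Carol wins 5–2.
Carol vs Grace: Carol wins 4–3.
Carol vs Eve: Eve wins 5–2.
Carol vs Dave: Carol wins 4–3.
Carol vs Frank: Carol wins 4–3.
Alice vs Grace: Grace wins 5–2.
Alice vs Eve: Eve wins 6–1.
Alice vs Dave: Dave wins 5–2.
Alice vs Frank: Frank wins 5–2.
Grace vs Eve: Grace wins 4–3.
Grace vs Dave: Grace wins 5–2.
Grace vs Frank: Grace wins 4–3.
Eve vs Dave: Eve wins 6–1.
Eve vs Frank: Frank wins 4–3.
Dave vs Frank: Frank wins 5–2.
No candidate beats all others: Carol beats Grace beats Eve beats Carol, a majority cycle.

No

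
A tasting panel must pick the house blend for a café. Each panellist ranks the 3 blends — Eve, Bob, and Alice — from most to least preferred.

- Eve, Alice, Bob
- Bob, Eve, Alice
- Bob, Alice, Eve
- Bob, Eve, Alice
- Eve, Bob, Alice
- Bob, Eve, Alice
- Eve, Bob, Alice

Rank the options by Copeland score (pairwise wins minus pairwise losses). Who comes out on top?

Pairwise results:
  Eve vs Bob: Bob wins 4–3.
  Eve vs Alice: Eve wins 6–1.
  Bob vs Alice: Bob wins 6–1.
Copeland scores (wins − losses):
  Eve: 1 − 1 = 0
  Bob: 2 − 0 = 2
  Alice: 0 − 2 = -2
Bob has the best Copeland score.

Bob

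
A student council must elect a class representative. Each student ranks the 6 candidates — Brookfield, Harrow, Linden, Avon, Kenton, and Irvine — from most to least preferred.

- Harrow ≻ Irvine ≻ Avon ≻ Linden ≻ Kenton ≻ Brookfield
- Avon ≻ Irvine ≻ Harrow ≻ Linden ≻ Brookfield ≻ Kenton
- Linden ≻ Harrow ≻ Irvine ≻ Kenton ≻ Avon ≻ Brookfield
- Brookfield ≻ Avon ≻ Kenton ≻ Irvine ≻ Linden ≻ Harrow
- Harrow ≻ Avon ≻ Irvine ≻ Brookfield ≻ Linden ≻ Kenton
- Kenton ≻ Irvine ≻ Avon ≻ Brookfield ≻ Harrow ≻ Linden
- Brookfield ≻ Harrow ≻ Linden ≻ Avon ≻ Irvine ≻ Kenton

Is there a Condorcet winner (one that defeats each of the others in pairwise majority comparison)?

Yes

Head-to-head results (7 voters total):
Brookfield vs Harrow: Harrow wins 4–3.
Brookfield vs Linden: Brookfield wins 4–3.
Brookfield vs Avon: Avon wins 5–2.
Brookfield vs Kenton: Brookfield wins 4–3.
Brookfield vs Irvine: Irvine wins 5–2.
Harrow vs Linden: Harrow wins 5–2.
Harrow vs Avon: Harrow wins 4–3.
Harrow vs Kenton: Harrow wins 5–2.
Harrow vs Irvine: Harrow wins 4–3.
Linden vs Avon: Avon wins 5–2.
Linden vs Kenton: Linden wins 5–2.
Linden vs Irvine: Irvine wins 5–2.
Avon vs Kenton: Avon wins 5–2.
Avon vs Irvine: Avon wins 4–3.
Kenton vs Irvine: Irvine wins 5–2.
Harrow beats each rival — Brookfield (4–3), Linden (5–2), Avon (4–3), Kenton (5–2), Irvine (4–3) — so Harrow is the Condorcet winner.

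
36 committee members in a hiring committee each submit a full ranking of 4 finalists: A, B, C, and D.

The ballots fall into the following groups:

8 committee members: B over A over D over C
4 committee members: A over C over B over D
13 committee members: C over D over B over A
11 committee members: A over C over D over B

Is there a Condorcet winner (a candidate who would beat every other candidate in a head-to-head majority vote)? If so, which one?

Head-to-head results (36 voters total):
A vs B: B wins 21–15.
A vs C: A wins 23–13.
A vs D: A wins 23–13.
B vs C: C wins 28–8.
B vs D: D wins 24–12.
C vs D: C wins 28–8.
No candidate beats all others: A beats C beats B beats A, a majority cycle.

None — there is no Condorcet winner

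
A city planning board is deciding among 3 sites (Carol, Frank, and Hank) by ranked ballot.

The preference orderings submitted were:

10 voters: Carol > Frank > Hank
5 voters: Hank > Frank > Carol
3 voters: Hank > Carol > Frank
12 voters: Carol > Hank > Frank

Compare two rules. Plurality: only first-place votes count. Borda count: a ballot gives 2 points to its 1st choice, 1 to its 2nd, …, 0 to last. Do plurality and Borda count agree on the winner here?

Plurality first-place counts: Carol 22, Frank 0, Hank 8 → Carol.
Borda totals: Carol 47, Frank 15, Hank 28 → Carol.
The two rules agree on Carol.

Yes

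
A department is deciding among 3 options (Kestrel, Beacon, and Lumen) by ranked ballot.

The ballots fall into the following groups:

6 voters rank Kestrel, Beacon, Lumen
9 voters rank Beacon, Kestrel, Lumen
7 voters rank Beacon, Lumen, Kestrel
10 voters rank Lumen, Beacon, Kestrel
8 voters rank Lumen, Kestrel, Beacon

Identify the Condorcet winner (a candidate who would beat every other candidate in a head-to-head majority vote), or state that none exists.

Head-to-head results (40 voters total):
Kestrel vs Beacon: Beacon wins 26–14.
Kestrel vs Lumen: Lumen wins 25–15.
Beacon vs Lumen: Beacon wins 22–18.
Beacon beats each rival — Kestrel (26–14), Lumen (22–18) — so Beacon is the Condorcet winner.

Beacon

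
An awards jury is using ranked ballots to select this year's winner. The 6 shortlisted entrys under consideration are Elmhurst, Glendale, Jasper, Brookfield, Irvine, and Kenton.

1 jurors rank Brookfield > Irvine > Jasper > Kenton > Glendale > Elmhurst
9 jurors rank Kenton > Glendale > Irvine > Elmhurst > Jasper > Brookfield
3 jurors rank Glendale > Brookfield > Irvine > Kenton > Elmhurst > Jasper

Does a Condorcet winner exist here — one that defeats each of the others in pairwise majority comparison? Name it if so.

Kenton

Head-to-head results (13 voters total):
Elmhurst vs Glendale: Glendale wins 13–0.
Elmhurst vs Jasper: Elmhurst wins 12–1.
Elmhurst vs Brookfield: Elmhurst wins 9–4.
Elmhurst vs Irvine: Irvine wins 13–0.
Elmhurst vs Kenton: Kenton wins 13–0.
Glendale vs Jasper: Glendale wins 12–1.
Glendale vs Brookfield: Glendale wins 12–1.
Glendale vs Irvine: Glendale wins 12–1.
Glendale vs Kenton: Kenton wins 10–3.
Jasper vs Brookfield: Jasper wins 9–4.
Jasper vs Irvine: Irvine wins 13–0.
Jasper vs Kenton: Kenton wins 12–1.
Brookfield vs Irvine: Irvine wins 9–4.
Brookfield vs Kenton: Kenton wins 9–4.
Irvine vs Kenton: Kenton wins 9–4.
Kenton beats each rival — Elmhurst (13–0), Glendale (10–3), Jasper (12–1), Brookfield (9–4), Irvine (9–4) — so Kenton is the Condorcet winner.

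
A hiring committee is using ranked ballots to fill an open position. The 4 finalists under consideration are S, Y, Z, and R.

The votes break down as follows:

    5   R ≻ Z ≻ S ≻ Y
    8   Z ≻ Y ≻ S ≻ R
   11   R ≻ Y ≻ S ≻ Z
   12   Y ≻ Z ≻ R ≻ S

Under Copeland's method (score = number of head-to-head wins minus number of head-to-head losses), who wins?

Pairwise results:
  S vs Y: Y wins 31–5.
  S vs Z: Z wins 25–11.
  S vs R: R wins 28–8.
  Y vs Z: Y wins 23–13.
  Y vs R: Y wins 20–16.
  Z vs R: Z wins 20–16.
Copeland scores (wins − losses):
  S: 0 − 3 = -3
  Y: 3 − 0 = 3
  Z: 2 − 1 = 1
  R: 1 − 2 = -1
Y has the best Copeland score.

Y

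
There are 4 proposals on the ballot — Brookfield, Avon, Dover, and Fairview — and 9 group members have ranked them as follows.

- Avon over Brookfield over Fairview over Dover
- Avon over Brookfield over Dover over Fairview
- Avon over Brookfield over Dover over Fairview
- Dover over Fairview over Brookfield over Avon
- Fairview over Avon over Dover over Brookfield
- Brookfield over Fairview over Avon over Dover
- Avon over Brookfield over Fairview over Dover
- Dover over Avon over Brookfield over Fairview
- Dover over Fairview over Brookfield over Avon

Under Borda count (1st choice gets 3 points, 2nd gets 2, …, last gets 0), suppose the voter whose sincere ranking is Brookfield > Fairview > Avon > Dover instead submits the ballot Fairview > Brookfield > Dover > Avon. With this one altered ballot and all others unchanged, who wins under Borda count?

Borda totals with the altered ballot: Brookfield 13, Avon 16, Dover 13, Fairview 12.
The winner is unchanged: still Avon.

Avon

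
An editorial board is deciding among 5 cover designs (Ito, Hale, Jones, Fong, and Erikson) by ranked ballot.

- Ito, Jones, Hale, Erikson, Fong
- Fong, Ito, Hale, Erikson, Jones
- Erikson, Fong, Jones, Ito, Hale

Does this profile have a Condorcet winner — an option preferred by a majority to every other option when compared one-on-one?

Head-to-head results (3 voters total):
Ito vs Hale: Ito wins 3–0.
Ito vs Jones: Ito wins 2–1.
Ito vs Fong: Fong wins 2–1.
Ito vs Erikson: Ito wins 2–1.
Hale vs Jones: Jones wins 2–1.
Hale vs Fong: Fong wins 2–1.
Hale vs Erikson: Hale wins 2–1.
Jones vs Fong: Fong wins 2–1.
Jones vs Erikson: Erikson wins 2–1.
Fong vs Erikson: Erikson wins 2–1.
No candidate beats all others: Ito beats Erikson beats Fong beats Ito, a majority cycle.

No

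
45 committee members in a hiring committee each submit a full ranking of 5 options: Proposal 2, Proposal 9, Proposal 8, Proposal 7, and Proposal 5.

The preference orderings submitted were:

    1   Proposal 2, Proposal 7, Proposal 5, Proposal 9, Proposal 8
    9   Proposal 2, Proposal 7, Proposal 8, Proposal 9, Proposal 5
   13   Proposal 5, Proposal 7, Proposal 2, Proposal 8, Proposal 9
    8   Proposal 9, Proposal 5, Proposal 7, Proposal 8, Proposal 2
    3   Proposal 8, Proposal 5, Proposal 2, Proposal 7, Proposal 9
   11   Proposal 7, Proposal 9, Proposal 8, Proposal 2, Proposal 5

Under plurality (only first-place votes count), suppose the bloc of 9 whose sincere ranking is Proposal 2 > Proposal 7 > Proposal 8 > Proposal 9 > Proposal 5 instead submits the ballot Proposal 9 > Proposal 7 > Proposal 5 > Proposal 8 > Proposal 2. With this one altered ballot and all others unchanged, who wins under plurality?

First-place totals with the altered ballot: Proposal 2 1, Proposal 9 17, Proposal 8 3, Proposal 7 11, Proposal 5 13.
The switch changes the winner from Proposal 5 to Proposal 9.

Proposal 9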